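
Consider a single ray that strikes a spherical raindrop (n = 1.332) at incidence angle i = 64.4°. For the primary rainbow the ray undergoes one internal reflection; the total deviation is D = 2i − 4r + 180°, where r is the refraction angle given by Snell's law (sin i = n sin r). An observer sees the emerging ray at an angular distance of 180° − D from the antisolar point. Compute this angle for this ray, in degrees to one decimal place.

sin r = sin 64.4° / 1.332 = 0.9018/1.332 = 0.6771; r = 42.61°.
D = 2·64.4° − 4·42.61° + 180° = 128.80° − 170.45° + 180° = 138.35°.
Angle from antisolar point = 180° − D = 41.65°.

41.7°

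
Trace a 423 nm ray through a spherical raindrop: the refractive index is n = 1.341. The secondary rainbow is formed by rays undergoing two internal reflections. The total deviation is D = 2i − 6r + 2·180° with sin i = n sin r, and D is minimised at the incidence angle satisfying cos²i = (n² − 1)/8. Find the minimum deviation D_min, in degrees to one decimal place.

233.0°

cos²i = (1.79828 − 1)/8 = 0.09979; i = arccos(0.31589) = 71.586°.
sin r = sin 71.586°/1.341 = 0.70753; r = 45.034°.
D_min = 2·71.586° − 6·45.034° + 360° = 232.966°.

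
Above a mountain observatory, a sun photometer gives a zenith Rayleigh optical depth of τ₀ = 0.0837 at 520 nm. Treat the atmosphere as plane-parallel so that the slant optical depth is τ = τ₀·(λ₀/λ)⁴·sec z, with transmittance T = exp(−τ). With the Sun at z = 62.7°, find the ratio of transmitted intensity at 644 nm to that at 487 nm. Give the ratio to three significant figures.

Airmass: sec 62.7° = 2.1803.
τ(644 nm) = 0.0837 × (520/644)⁴ × 2.1803 = 0.0837 × 0.4251 × 2.1803 = 0.0776.
τ(487 nm) = 0.0837 × (520/487)⁴ × 2.1803 = 0.0837 × 1.2999 × 2.1803 = 0.2372.
T(644)/T(487) = exp(τ_B − τ_A) = exp(0.1596) = 1.1731.

1.17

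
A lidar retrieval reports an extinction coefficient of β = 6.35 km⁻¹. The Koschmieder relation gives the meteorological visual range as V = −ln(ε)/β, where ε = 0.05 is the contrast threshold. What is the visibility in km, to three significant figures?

V = −ln(0.05) / 6.35 = 2.996 / 6.35 = 0.4718 km.

0.472 km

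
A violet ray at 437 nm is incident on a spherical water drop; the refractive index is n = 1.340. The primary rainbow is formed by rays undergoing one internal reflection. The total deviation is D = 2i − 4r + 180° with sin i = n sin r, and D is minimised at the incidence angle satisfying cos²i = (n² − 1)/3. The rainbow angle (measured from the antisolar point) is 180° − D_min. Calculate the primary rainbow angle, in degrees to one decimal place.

41.1°

cos²i = (1.79560 − 1)/3 = 0.26520; i = arccos(0.51498) = 59.004°.
sin r = sin 59.004°/1.340 = 0.63971; r = 39.770°.
D_min = 2·59.004° − 4·39.770° + 180° = 138.929°.
Rainbow angle = 180° − D_min = 41.071°.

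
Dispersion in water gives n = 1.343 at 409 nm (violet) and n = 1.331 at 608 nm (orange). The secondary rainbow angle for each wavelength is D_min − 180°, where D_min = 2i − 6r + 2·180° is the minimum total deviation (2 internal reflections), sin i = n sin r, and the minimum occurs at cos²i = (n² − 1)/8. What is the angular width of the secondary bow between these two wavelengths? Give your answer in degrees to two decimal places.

At 409 nm (n = 1.343): cos²i = 0.10046 → i = 71.522°, r = 44.928°, D_min = 233.478°, rainbow angle = 53.478°.
At 608 nm (n = 1.331): cos²i = 0.09645 → i = 71.907°, r = 45.575°, D_min = 230.365°, rainbow angle = 50.365°.
Angular width = |53.478° − 50.365°| = 3.113°.

3.11°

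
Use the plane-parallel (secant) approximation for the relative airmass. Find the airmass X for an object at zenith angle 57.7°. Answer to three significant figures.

1.87

X = sec z = 1/cos 57.7° = 1/0.5344 = 1.8714.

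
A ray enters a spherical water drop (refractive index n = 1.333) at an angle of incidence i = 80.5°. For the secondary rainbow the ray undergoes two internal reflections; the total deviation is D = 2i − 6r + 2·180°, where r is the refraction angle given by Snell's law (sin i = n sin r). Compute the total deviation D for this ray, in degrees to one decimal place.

sin r = sin 80.5° / 1.333 = 0.9863/1.333 = 0.7399; r = 47.72°.
D = 2·80.5° − 6·47.72° + 2·180° = 161.00° − 286.34° + 360° = 234.66°.

234.7°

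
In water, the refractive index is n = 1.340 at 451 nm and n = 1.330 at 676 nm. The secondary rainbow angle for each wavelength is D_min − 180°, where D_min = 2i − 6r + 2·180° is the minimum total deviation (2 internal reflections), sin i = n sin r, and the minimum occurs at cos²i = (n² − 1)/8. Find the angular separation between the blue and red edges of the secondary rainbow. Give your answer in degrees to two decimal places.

At 451 nm (n = 1.340): cos²i = 0.09945 → i = 71.618°, r = 45.088°, D_min = 232.709°, rainbow angle = 52.709°.
At 676 nm (n = 1.330): cos²i = 0.09611 → i = 71.940°, r = 45.630°, D_min = 230.101°, rainbow angle = 50.101°.
Angular width = |52.709° − 50.101°| = 2.608°.

2.61°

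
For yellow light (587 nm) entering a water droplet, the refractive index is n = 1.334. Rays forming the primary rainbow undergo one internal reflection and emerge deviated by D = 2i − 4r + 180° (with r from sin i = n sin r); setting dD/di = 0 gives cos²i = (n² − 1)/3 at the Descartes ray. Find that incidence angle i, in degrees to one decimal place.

cos²i = (1.334² − 1)/3 = (1.77956 − 1)/3 = 0.25985.
cos i = 0.50976, so i = 59.352°.

59.4°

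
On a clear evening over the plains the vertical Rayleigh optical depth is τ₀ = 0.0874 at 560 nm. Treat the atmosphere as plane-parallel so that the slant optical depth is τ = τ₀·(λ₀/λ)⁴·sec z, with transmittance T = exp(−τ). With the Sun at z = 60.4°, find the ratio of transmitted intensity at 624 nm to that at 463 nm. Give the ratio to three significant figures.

Airmass: sec 60.4° = 2.0245.
τ(624 nm) = 0.0874 × (560/624)⁴ × 2.0245 = 0.0874 × 0.6487 × 2.0245 = 0.1148.
τ(463 nm) = 0.0874 × (560/463)⁴ × 2.0245 = 0.0874 × 2.1401 × 2.0245 = 0.3787.
T(624)/T(463) = exp(τ_B − τ_A) = exp(0.2639) = 1.3020.

1.30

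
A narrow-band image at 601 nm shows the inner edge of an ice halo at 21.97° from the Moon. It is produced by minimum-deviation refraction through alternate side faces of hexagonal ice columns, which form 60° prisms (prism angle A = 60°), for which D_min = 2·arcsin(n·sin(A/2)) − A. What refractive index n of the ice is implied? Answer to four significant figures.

1.312

Rearranging: n = sin((D_min + A)/2) / sin(A/2).
(D_min + A)/2 = (21.97° + 60°)/2 = 40.985°.
n = sin 40.985° / sin 30° = 0.6559 / 0.5000 = 1.3117.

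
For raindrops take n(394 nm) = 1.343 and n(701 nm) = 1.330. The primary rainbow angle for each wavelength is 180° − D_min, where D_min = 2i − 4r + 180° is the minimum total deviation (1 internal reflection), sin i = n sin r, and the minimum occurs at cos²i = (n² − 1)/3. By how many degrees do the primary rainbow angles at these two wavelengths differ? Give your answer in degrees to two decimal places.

1.87°

At 394 nm (n = 1.343): cos²i = 0.26788 → i = 58.830°, r = 39.577°, D_min = 139.354°, rainbow angle = 40.646°.
At 701 nm (n = 1.330): cos²i = 0.25630 → i = 59.585°, r = 40.422°, D_min = 137.484°, rainbow angle = 42.516°.
Angular width = |40.646° − 42.516°| = 1.871°.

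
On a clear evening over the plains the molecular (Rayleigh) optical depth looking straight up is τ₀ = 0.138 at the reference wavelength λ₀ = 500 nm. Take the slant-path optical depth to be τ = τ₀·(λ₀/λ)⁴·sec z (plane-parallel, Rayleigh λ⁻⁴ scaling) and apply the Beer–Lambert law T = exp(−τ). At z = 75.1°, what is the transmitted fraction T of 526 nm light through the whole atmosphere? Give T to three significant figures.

0.645

sec 75.1° = 3.8890.
τ = 0.138 × (500/526)⁴ × 3.8890 = 0.138 × 0.8165 × 3.8890 = 0.4382.
T = exp(−0.4382) = 0.6452.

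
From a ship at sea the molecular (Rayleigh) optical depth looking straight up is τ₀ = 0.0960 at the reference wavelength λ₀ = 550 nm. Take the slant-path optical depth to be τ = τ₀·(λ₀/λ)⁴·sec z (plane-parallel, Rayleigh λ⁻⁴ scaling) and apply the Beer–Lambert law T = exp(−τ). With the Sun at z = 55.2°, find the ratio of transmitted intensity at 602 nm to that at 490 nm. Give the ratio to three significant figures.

Airmass: sec 55.2° = 1.7522.
τ(602 nm) = 0.0960 × (550/602)⁴ × 1.7522 = 0.0960 × 0.6967 × 1.7522 = 0.1172.
τ(490 nm) = 0.0960 × (550/490)⁴ × 1.7522 = 0.0960 × 1.5873 × 1.7522 = 0.2670.
T(602)/T(490) = exp(τ_B − τ_A) = exp(0.1498) = 1.1616.

1.16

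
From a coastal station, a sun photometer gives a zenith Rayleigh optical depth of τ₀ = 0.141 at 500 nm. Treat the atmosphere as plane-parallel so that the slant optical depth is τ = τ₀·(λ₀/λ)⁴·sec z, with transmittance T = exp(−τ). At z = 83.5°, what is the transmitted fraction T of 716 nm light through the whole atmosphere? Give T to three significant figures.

sec 83.5° = 8.8337.
τ = 0.141 × (500/716)⁴ × 8.8337 = 0.141 × 0.2378 × 8.8337 = 0.2962.
T = exp(−0.2962) = 0.7436.

0.744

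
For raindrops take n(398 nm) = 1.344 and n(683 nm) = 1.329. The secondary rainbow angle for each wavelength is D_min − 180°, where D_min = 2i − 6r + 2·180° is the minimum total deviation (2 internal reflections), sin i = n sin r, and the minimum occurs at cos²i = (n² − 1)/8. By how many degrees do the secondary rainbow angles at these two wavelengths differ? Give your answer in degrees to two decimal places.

3.90°

At 398 nm (n = 1.344): cos²i = 0.10079 → i = 71.490°, r = 44.874°, D_min = 233.733°, rainbow angle = 53.733°.
At 683 nm (n = 1.329): cos²i = 0.09578 → i = 71.972°, r = 45.685°, D_min = 229.837°, rainbow angle = 49.837°.
Angular width = |53.733° − 49.837°| = 3.896°.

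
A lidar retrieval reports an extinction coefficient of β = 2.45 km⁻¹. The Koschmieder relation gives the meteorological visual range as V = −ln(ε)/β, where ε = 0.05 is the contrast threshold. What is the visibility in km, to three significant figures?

V = −ln(0.05) / 2.45 = 2.996 / 2.45 = 1.2227 km.

1.22 km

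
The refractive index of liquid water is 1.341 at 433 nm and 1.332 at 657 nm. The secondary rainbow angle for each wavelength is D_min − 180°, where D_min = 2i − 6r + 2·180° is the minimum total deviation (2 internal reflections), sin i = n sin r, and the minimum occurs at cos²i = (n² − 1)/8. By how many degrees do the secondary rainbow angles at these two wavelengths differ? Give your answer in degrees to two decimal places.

At 433 nm (n = 1.341): cos²i = 0.09979 → i = 71.586°, r = 45.034°, D_min = 232.966°, rainbow angle = 52.966°.
At 657 nm (n = 1.332): cos²i = 0.09678 → i = 71.875°, r = 45.520°, D_min = 230.628°, rainbow angle = 50.628°.
Angular width = |52.966° − 50.628°| = 2.337°.

2.34°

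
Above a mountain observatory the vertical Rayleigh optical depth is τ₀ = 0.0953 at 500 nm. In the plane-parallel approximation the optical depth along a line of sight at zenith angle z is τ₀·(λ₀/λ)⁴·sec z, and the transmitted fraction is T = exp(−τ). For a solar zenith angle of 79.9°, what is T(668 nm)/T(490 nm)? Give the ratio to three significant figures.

Airmass: sec 79.9° = 5.7023.
τ(668 nm) = 0.0953 × (500/668)⁴ × 5.7023 = 0.0953 × 0.3139 × 5.7023 = 0.1706.
τ(490 nm) = 0.0953 × (500/490)⁴ × 5.7023 = 0.0953 × 1.0842 × 5.7023 = 0.5892.
T(668)/T(490) = exp(τ_B − τ_A) = exp(0.4186) = 1.5198.

1.52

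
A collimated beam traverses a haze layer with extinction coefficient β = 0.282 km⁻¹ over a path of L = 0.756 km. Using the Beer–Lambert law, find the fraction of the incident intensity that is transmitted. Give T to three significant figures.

τ = β·L = 0.282 × 0.756 = 0.2132.
T = exp(−0.2132) = 0.8080.

0.808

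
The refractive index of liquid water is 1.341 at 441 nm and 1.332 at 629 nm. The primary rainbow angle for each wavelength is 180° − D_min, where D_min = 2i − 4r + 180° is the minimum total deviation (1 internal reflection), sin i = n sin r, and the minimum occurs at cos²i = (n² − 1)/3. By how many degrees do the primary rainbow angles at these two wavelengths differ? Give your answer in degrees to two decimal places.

1.29°

At 441 nm (n = 1.341): cos²i = 0.26609 → i = 58.946°, r = 39.705°, D_min = 139.071°, rainbow angle = 40.929°.
At 629 nm (n = 1.332): cos²i = 0.25807 → i = 59.469°, r = 40.290°, D_min = 137.776°, rainbow angle = 42.224°.
Angular width = |40.929° − 42.224°| = 1.295°.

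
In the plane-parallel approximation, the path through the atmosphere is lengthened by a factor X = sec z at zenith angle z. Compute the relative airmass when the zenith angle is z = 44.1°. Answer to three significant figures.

X = sec z = 1/cos 44.1° = 1/0.7181 = 1.3925.

1.39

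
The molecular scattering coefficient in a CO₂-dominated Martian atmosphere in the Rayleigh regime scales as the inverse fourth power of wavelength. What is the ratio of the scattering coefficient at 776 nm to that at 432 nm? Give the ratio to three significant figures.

0.0960

Rayleigh scattering ∝ λ⁻⁴, so the ratio of coefficients is the inverse fourth power of the wavelength ratio.
σ(776)/σ(432) = (432/776)⁴ = (0.5567)⁴ = 0.09605.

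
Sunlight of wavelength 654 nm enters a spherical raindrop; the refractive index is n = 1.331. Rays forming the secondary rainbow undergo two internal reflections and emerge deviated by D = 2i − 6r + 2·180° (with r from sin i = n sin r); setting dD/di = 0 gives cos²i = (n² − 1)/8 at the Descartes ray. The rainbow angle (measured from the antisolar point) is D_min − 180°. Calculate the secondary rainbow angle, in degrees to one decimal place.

cos²i = (1.77156 − 1)/8 = 0.09645; i = arccos(0.31056) = 71.907°.
sin r = sin 71.907°/1.331 = 0.71417; r = 45.575°.
D_min = 2·71.907° − 6·45.575° + 360° = 230.365°.
Rainbow angle = D_min − 180° = 50.365°.

50.4°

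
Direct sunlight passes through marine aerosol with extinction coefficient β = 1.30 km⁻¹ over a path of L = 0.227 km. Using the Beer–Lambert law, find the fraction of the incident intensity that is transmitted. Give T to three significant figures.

τ = β·L = 1.30 × 0.227 = 0.2951.
T = exp(−0.2951) = 0.7445.

0.744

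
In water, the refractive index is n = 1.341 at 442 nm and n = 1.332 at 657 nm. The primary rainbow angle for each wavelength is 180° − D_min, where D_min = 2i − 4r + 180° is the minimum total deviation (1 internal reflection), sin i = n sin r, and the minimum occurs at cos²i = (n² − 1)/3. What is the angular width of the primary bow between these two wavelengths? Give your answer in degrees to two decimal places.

At 442 nm (n = 1.341): cos²i = 0.26609 → i = 58.946°, r = 39.705°, D_min = 139.071°, rainbow angle = 40.929°.
At 657 nm (n = 1.332): cos²i = 0.25807 → i = 59.469°, r = 40.290°, D_min = 137.776°, rainbow angle = 42.224°.
Angular width = |40.929° − 42.224°| = 1.295°.

1.29°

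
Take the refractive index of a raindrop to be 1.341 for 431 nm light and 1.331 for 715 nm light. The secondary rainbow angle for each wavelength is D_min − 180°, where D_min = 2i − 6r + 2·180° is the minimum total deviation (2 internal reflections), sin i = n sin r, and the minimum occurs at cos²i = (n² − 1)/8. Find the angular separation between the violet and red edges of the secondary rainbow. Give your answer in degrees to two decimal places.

At 431 nm (n = 1.341): cos²i = 0.09979 → i = 71.586°, r = 45.034°, D_min = 232.966°, rainbow angle = 52.966°.
At 715 nm (n = 1.331): cos²i = 0.09645 → i = 71.907°, r = 45.575°, D_min = 230.365°, rainbow angle = 50.365°.
Angular width = |52.966° − 50.365°| = 2.601°.

2.60°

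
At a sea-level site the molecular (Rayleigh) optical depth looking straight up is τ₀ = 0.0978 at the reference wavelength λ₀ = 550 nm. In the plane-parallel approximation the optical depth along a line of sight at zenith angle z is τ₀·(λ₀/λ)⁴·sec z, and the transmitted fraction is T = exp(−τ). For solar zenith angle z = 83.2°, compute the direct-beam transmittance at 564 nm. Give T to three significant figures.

0.474

sec 83.2° = 8.4457.
τ = 0.0978 × (550/564)⁴ × 8.4457 = 0.0978 × 0.9043 × 8.4457 = 0.7470.
T = exp(−0.7470) = 0.4738.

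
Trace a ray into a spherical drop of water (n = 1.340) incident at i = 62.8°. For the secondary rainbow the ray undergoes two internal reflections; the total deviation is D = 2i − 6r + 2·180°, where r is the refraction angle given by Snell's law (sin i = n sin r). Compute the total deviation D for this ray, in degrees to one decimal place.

sin r = sin 62.8° / 1.340 = 0.8894/1.340 = 0.6637; r = 41.59°.
D = 2·62.8° − 6·41.59° + 2·180° = 125.60° − 249.52° + 360° = 236.08°.

236.1°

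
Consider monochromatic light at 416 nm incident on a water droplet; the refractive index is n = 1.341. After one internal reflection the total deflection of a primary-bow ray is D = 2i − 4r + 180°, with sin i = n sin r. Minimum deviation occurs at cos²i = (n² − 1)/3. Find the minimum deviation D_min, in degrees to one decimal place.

cos²i = (1.79828 − 1)/3 = 0.26609; i = arccos(0.51584) = 58.946°.
sin r = sin 58.946°/1.341 = 0.63884; r = 39.705°.
D_min = 2·58.946° − 4·39.705° + 180° = 139.071°.

139.1°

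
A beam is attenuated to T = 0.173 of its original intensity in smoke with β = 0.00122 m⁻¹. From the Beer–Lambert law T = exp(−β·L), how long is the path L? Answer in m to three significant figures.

1440 m

Beer–Lambert: T = exp(−βL) ⇒ L = −ln(T)/β = −ln(0.173)/0.00122 = 1.7545/0.00122 = 1438 m.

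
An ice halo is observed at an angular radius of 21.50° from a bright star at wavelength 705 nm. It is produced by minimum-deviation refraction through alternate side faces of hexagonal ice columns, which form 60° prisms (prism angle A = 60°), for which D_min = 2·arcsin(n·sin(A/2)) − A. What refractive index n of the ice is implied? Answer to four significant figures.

1.306

Rearranging: n = sin((D_min + A)/2) / sin(A/2).
(D_min + A)/2 = (21.50° + 60°)/2 = 40.750°.
n = sin 40.750° / sin 30° = 0.6528 / 0.5000 = 1.3055.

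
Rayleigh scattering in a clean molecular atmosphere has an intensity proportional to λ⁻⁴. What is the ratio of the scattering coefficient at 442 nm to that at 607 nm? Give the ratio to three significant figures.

Rayleigh scattering ∝ λ⁻⁴, so the ratio of coefficients is the inverse fourth power of the wavelength ratio.
σ(442)/σ(607) = (607/442)⁴ = (1.3733)⁴ = 3.557.

3.56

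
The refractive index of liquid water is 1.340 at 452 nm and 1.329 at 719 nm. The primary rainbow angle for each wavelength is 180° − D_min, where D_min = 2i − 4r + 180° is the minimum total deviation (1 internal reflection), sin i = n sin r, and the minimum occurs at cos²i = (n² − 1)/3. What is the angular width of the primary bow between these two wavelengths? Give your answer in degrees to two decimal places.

At 452 nm (n = 1.340): cos²i = 0.26520 → i = 59.004°, r = 39.770°, D_min = 138.929°, rainbow angle = 41.071°.
At 719 nm (n = 1.329): cos²i = 0.25541 → i = 59.643°, r = 40.487°, D_min = 137.337°, rainbow angle = 42.663°.
Angular width = |41.071° − 42.663°| = 1.592°.

1.59°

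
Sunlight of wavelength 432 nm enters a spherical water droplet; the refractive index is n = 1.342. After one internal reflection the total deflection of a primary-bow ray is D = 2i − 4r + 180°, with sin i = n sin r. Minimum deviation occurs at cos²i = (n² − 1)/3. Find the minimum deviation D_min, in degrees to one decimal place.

cos²i = (1.80096 − 1)/3 = 0.26699; i = arccos(0.51671) = 58.888°.
sin r = sin 58.888°/1.342 = 0.63797; r = 39.641°.
D_min = 2·58.888° − 4·39.641° + 180° = 139.213°.

139.2°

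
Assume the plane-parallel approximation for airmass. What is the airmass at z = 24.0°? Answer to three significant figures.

1.09

X = sec z = 1/cos 24.0° = 1/0.9135 = 1.0946.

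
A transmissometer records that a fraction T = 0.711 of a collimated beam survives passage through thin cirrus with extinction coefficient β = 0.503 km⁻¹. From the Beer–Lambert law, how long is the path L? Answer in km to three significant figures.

0.678 km

Beer–Lambert: T = exp(−βL) ⇒ L = −ln(T)/β = −ln(0.711)/0.503 = 0.3411/0.503 = 0.6781 km.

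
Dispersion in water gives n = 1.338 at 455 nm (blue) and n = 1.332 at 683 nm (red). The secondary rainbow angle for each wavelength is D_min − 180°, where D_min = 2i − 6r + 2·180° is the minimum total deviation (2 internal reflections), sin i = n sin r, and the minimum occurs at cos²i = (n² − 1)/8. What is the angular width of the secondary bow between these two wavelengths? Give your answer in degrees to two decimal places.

1.56°

At 455 nm (n = 1.338): cos²i = 0.09878 → i = 71.682°, r = 45.195°, D_min = 232.193°, rainbow angle = 52.193°.
At 683 nm (n = 1.332): cos²i = 0.09678 → i = 71.875°, r = 45.520°, D_min = 230.628°, rainbow angle = 50.628°.
Angular width = |52.193° − 50.628°| = 1.564°.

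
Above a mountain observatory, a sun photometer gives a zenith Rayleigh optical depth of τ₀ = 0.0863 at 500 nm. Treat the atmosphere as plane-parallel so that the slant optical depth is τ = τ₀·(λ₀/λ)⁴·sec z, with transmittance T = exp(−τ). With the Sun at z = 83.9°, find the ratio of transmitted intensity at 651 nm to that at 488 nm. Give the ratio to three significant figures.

Airmass: sec 83.9° = 9.4105.
τ(651 nm) = 0.0863 × (500/651)⁴ × 9.4105 = 0.0863 × 0.3480 × 9.4105 = 0.2826.
τ(488 nm) = 0.0863 × (500/488)⁴ × 9.4105 = 0.0863 × 1.1020 × 9.4105 = 0.8950.
T(651)/T(488) = exp(τ_B − τ_A) = exp(0.6124) = 1.8449.

1.84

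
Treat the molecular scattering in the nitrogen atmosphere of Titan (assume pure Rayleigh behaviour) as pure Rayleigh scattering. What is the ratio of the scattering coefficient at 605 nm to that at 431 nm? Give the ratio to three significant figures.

Rayleigh scattering ∝ λ⁻⁴, so the ratio of coefficients is the inverse fourth power of the wavelength ratio.
σ(605)/σ(431) = (431/605)⁴ = (0.7124)⁴ = 0.2576.

0.258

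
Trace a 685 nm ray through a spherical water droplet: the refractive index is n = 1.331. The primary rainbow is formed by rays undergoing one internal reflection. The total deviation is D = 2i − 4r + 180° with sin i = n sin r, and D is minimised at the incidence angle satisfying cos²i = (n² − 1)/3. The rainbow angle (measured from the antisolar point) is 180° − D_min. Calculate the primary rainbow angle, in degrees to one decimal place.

42.4°

cos²i = (1.77156 − 1)/3 = 0.25719; i = arccos(0.50714) = 59.527°.
sin r = sin 59.527°/1.331 = 0.64753; r = 40.356°.
D_min = 2·59.527° − 4·40.356° + 180° = 137.630°.
Rainbow angle = 180° − D_min = 42.370°.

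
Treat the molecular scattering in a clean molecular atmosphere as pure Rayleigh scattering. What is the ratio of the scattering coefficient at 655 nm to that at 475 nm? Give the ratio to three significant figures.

Rayleigh scattering ∝ λ⁻⁴, so the ratio of coefficients is the inverse fourth power of the wavelength ratio.
σ(655)/σ(475) = (475/655)⁴ = (0.7252)⁴ = 0.2766.

0.277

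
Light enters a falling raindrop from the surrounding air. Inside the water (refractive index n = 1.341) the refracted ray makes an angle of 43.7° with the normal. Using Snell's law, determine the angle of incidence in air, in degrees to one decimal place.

Snell: sin θ_i = n · sin θ_r = 1.341 × sin 43.7° = 1.341 × 0.6909 = 0.9265.
θ_i = arcsin(0.9265) = 67.89°.

67.9°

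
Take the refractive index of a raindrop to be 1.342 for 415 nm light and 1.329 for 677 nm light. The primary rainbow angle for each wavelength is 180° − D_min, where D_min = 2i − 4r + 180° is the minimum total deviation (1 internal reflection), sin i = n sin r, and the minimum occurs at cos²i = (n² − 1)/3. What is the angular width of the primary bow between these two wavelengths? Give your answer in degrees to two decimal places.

1.88°

At 415 nm (n = 1.342): cos²i = 0.26699 → i = 58.888°, r = 39.641°, D_min = 139.213°, rainbow angle = 40.787°.
At 677 nm (n = 1.329): cos²i = 0.25541 → i = 59.643°, r = 40.487°, D_min = 137.337°, rainbow angle = 42.663°.
Angular width = |40.787° − 42.663°| = 1.876°.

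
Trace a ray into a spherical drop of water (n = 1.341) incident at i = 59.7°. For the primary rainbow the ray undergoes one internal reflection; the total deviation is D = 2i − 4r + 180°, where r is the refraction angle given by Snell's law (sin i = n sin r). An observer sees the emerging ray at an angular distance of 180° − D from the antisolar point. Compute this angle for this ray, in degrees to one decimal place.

sin r = sin 59.7° / 1.341 = 0.8634/1.341 = 0.6438; r = 40.08°.
D = 2·59.7° − 4·40.08° + 180° = 119.40° − 160.32° + 180° = 139.08°.
Angle from antisolar point = 180° − D = 40.92°.

40.9°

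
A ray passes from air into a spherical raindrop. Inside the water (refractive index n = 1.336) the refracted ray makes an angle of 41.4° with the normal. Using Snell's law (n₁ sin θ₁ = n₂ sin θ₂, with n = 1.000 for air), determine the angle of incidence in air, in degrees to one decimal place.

Snell: sin θ_i = n · sin θ_r = 1.336 × sin 41.4° = 1.336 × 0.6613 = 0.8835.
θ_i = arcsin(0.8835) = 62.07°.

62.1°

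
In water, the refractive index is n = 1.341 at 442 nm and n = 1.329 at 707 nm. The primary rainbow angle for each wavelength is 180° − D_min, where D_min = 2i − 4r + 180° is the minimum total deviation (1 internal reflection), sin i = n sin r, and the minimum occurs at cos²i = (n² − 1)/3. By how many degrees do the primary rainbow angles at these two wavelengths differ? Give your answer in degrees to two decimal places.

1.73°

At 442 nm (n = 1.341): cos²i = 0.26609 → i = 58.946°, r = 39.705°, D_min = 139.071°, rainbow angle = 40.929°.
At 707 nm (n = 1.329): cos²i = 0.25541 → i = 59.643°, r = 40.487°, D_min = 137.337°, rainbow angle = 42.663°.
Angular width = |40.929° − 42.663°| = 1.735°.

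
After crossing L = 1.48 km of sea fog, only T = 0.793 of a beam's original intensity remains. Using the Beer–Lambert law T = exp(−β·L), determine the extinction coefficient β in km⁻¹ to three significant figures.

Beer–Lambert: T = exp(−βL) ⇒ β = −ln(T)/L = −ln(0.793)/1.48 = 0.2319/1.48 = 0.1567 km⁻¹.

0.157 km⁻¹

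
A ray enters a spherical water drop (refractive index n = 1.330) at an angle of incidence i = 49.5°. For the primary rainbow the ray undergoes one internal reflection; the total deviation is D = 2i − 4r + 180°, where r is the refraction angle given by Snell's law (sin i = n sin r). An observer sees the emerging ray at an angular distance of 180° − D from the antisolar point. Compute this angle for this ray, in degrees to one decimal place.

40.5°

sin r = sin 49.5° / 1.330 = 0.7604/1.330 = 0.5717; r = 34.87°.
D = 2·49.5° − 4·34.87° + 180° = 99.00° − 139.48° + 180° = 139.52°.
Angle from antisolar point = 180° − D = 40.48°.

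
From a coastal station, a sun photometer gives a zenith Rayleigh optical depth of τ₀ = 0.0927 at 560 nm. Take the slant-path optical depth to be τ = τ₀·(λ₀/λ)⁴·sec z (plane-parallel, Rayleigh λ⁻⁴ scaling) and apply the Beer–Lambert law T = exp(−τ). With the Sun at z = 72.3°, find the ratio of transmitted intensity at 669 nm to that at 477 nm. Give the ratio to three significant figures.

Airmass: sec 72.3° = 3.2891.
τ(669 nm) = 0.0927 × (560/669)⁴ × 3.2891 = 0.0927 × 0.4910 × 3.2891 = 0.1497.
τ(477 nm) = 0.0927 × (560/477)⁴ × 3.2891 = 0.0927 × 1.8997 × 3.2891 = 0.5792.
T(669)/T(477) = exp(τ_B − τ_A) = exp(0.4295) = 1.5365.

1.54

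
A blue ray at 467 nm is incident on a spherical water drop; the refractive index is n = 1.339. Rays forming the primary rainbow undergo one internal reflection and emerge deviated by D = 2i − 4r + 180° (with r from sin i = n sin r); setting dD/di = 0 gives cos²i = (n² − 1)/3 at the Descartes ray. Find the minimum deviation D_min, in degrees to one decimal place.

cos²i = (1.79292 − 1)/3 = 0.26431; i = arccos(0.51411) = 59.062°.
sin r = sin 59.062°/1.339 = 0.64057; r = 39.834°.
D_min = 2·59.062° − 4·39.834° + 180° = 138.786°.

138.8°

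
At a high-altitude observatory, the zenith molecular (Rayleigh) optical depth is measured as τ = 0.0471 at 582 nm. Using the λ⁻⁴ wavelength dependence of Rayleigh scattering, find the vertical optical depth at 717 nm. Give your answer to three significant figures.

τ(717 nm) = τ(582 nm) × (582/717)⁴ = 0.0471 × (0.8117)⁴ = 0.0471 × 0.4341 = 0.0204.

0.0204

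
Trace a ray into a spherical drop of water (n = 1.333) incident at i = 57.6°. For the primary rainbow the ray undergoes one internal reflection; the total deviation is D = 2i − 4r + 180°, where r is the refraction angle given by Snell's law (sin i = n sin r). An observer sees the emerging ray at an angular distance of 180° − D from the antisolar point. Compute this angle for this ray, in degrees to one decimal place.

42.0°

sin r = sin 57.6° / 1.333 = 0.8443/1.333 = 0.6334; r = 39.30°.
D = 2·57.6° − 4·39.30° + 180° = 115.20° − 157.21° + 180° = 137.99°.
Angle from antisolar point = 180° − D = 42.01°.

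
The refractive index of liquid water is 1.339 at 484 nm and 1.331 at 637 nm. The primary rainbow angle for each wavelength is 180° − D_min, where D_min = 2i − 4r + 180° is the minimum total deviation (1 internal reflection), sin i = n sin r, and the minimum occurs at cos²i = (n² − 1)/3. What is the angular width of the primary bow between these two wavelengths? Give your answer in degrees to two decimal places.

At 484 nm (n = 1.339): cos²i = 0.26431 → i = 59.062°, r = 39.834°, D_min = 138.786°, rainbow angle = 41.214°.
At 637 nm (n = 1.331): cos²i = 0.25719 → i = 59.527°, r = 40.356°, D_min = 137.630°, rainbow angle = 42.370°.
Angular width = |41.214° − 42.370°| = 1.156°.

1.16°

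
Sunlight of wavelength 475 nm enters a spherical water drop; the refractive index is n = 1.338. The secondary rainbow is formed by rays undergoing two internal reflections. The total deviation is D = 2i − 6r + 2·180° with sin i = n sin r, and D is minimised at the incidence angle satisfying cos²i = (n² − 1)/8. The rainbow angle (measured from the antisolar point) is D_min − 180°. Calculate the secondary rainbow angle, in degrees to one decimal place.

52.2°

cos²i = (1.79024 − 1)/8 = 0.09878; i = arccos(0.31429) = 71.682°.
sin r = sin 71.682°/1.338 = 0.70951; r = 45.195°.
D_min = 2·71.682° − 6·45.195° + 360° = 232.193°.
Rainbow angle = D_min − 180° = 52.193°.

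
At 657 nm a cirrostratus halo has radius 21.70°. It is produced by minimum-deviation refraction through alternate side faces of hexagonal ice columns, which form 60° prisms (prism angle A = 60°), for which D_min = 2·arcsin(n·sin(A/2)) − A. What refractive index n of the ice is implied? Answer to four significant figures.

Rearranging: n = sin((D_min + A)/2) / sin(A/2).
(D_min + A)/2 = (21.70° + 60°)/2 = 40.850°.
n = sin 40.850° / sin 30° = 0.6541 / 0.5000 = 1.3082.

1.308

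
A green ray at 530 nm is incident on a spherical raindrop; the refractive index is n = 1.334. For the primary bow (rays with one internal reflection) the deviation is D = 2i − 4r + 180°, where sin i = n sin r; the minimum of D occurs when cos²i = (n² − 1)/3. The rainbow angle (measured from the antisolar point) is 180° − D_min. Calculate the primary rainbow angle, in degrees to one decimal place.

41.9°

cos²i = (1.77956 − 1)/3 = 0.25985; i = arccos(0.50976) = 59.352°.
sin r = sin 59.352°/1.334 = 0.64492; r = 40.159°.
D_min = 2·59.352° − 4·40.159° + 180° = 138.067°.
Rainbow angle = 180° − D_min = 41.933°.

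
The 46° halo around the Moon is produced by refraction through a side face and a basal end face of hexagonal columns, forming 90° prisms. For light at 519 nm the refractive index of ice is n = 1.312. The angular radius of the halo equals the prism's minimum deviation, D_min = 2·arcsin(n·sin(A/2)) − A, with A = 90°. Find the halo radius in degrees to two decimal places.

46.17°

n·sin(A/2) = 1.312 × sin 45° = 1.312 × 0.7071 = 0.9277.
D_min = 2·arcsin(0.9277) − 90° = 2 × 68.083° − 90° = 46.166°.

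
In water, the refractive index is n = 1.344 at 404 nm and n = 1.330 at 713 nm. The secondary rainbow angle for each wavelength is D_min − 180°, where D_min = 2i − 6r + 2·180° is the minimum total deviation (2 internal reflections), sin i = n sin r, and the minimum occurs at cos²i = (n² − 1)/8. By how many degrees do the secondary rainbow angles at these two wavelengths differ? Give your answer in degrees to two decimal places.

3.63°

At 404 nm (n = 1.344): cos²i = 0.10079 → i = 71.490°, r = 44.874°, D_min = 233.733°, rainbow angle = 53.733°.
At 713 nm (n = 1.330): cos²i = 0.09611 → i = 71.940°, r = 45.630°, D_min = 230.101°, rainbow angle = 50.101°.
Angular width = |53.733° − 50.101°| = 3.632°.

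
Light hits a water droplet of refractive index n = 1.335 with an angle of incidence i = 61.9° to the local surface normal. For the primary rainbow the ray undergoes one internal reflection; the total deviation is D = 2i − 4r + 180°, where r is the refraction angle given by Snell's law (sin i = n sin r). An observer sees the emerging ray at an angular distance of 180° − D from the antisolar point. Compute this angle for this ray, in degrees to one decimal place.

41.6°

sin r = sin 61.9° / 1.335 = 0.8821/1.335 = 0.6608; r = 41.36°.
D = 2·61.9° − 4·41.36° + 180° = 123.80° − 165.43° + 180° = 138.37°.
Angle from antisolar point = 180° − D = 41.63°.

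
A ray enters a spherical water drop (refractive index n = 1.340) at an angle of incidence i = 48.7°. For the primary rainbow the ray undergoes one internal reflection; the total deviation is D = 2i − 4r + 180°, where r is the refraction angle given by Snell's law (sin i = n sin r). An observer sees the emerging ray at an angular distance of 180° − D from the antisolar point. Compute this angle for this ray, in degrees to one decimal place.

sin r = sin 48.7° / 1.340 = 0.7513/1.340 = 0.5606; r = 34.10°.
D = 2·48.7° − 4·34.10° + 180° = 97.40° − 136.40° + 180° = 141.00°.
Angle from antisolar point = 180° − D = 39.00°.

39.0°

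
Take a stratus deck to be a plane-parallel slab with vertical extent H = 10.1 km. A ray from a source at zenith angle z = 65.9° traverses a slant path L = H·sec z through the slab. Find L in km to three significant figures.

sec z = 1/cos 65.9° = 2.4490.
L = 10.1 × 2.4490 = 24.735 km.

24.7 km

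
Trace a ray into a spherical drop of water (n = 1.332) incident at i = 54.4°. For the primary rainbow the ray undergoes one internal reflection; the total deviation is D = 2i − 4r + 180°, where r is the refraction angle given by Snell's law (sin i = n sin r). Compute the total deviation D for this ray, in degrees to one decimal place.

138.3°

sin r = sin 54.4° / 1.332 = 0.8131/1.332 = 0.6104; r = 37.62°.
D = 2·54.4° − 4·37.62° + 180° = 108.80° − 150.48° + 180° = 138.32°.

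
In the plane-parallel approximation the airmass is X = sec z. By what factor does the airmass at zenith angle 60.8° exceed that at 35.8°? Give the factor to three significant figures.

X(60.8°)/X(35.8°) = sec 60.8° / sec 35.8° = cos 35.8° / cos 60.8° = 0.8111/0.4879 = 1.6625.

1.66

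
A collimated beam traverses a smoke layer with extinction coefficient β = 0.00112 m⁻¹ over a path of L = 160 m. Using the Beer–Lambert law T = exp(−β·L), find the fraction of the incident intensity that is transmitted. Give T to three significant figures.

0.836

τ = β·L = 0.00112 × 160 = 0.1792.
T = exp(−0.1792) = 0.8359.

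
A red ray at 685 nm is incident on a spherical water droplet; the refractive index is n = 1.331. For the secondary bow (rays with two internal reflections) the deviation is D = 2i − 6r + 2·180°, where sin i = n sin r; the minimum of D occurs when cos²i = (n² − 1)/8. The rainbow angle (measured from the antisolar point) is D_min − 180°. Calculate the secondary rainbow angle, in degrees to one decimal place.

cos²i = (1.77156 − 1)/8 = 0.09645; i = arccos(0.31056) = 71.907°.
sin r = sin 71.907°/1.331 = 0.71417; r = 45.575°.
D_min = 2·71.907° − 6·45.575° + 360° = 230.365°.
Rainbow angle = D_min − 180° = 50.365°.

50.4°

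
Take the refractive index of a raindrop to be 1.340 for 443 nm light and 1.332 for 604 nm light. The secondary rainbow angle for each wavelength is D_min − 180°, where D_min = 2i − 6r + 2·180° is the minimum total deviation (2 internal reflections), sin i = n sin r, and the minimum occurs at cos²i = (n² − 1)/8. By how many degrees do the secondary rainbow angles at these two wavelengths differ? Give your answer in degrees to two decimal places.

At 443 nm (n = 1.340): cos²i = 0.09945 → i = 71.618°, r = 45.088°, D_min = 232.709°, rainbow angle = 52.709°.
At 604 nm (n = 1.332): cos²i = 0.09678 → i = 71.875°, r = 45.520°, D_min = 230.628°, rainbow angle = 50.628°.
Angular width = |52.709° − 50.628°| = 2.080°.

2.08°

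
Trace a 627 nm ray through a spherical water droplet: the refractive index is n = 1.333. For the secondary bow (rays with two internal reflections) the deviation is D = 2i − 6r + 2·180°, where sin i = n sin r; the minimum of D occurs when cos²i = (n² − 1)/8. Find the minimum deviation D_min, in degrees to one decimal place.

cos²i = (1.77689 − 1)/8 = 0.09711; i = arccos(0.31163) = 71.843°.
sin r = sin 71.843°/1.333 = 0.71283; r = 45.466°.
D_min = 2·71.843° − 6·45.466° + 360° = 230.891°.

230.9°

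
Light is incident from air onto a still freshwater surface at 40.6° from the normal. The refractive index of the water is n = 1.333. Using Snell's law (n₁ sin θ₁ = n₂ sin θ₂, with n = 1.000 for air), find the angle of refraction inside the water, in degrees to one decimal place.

29.2°

Snell: sin θ_r = sin θ_i / n = sin 40.6° / 1.333 = 0.6508 / 1.333 = 0.4882.
θ_r = arcsin(0.4882) = 29.22°.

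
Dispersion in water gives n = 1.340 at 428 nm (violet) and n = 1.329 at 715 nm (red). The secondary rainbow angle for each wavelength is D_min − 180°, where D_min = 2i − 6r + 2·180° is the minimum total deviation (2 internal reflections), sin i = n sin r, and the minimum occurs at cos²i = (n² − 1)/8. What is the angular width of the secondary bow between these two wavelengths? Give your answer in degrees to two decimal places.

2.87°

At 428 nm (n = 1.340): cos²i = 0.09945 → i = 71.618°, r = 45.088°, D_min = 232.709°, rainbow angle = 52.709°.
At 715 nm (n = 1.329): cos²i = 0.09578 → i = 71.972°, r = 45.685°, D_min = 229.837°, rainbow angle = 49.837°.
Angular width = |52.709° − 49.837°| = 2.872°.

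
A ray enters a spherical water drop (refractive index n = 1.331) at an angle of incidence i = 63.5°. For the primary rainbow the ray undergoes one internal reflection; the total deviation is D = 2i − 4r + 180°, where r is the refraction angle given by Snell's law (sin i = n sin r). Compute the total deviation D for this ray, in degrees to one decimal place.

138.0°

sin r = sin 63.5° / 1.331 = 0.8949/1.331 = 0.6724; r = 42.25°.
D = 2·63.5° − 4·42.25° + 180° = 127.00° − 169.00° + 180° = 138.00°.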